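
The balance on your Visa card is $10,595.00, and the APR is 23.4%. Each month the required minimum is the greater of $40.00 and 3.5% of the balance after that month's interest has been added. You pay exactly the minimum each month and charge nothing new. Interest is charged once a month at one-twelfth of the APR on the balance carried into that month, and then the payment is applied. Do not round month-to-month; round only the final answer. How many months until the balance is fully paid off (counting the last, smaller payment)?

Monthly rate r = 23.4%/12 = 1.95% = 0.0195.
While 3.5% of the post-interest balance exceeds $40.00, each month B ← (B·(1+r))·(1 − 0.035), i.e. B shrinks by the factor (1+r)·0.965 = 0.98382.
This holds for months 1–138. Entering month 139 the balance is $1,115.08; 3.5% of the post-interest balance is now below $40.00, so the flat $40.00 minimum applies from here.
From month 139 a fixed $40.00 at rate r clears $1,115.08 in 41 more payments. Total: 138 + 41 = 179 months.

179 months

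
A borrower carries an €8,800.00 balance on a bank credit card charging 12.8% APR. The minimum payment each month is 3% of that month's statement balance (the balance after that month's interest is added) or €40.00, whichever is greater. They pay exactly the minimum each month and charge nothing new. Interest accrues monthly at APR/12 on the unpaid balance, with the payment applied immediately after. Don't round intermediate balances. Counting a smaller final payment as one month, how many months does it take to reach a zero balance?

Monthly rate r = 12.8%/12 = 1.06667% = 0.0106667.
While 3% of the post-interest balance exceeds €40.00, each month B ← (B·(1+r))·(1 − 0.03), i.e. B shrinks by the factor (1+r)·0.97 = 0.98035.
This holds for months 1–96. Entering month 97 the balance is €1,308.98; 3% of the post-interest balance is now below €40.00, so the flat €40.00 minimum applies from here.
From month 97 a fixed €40.00 at rate r clears €1,308.98 in 41 more payments. Total: 96 + 41 = 137 months.

137 months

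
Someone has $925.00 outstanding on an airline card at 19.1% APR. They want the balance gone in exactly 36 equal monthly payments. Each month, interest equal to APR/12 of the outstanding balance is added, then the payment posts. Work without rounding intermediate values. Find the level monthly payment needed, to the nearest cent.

$33.95

Monthly rate r = 19.1%/12 = 1.59167% = 0.0159167.
Level-payment amortization: P = B₀·r / (1 − (1+r)^(−n)) = 925.00·0.0159167 / (1 − 1.01592^(−36)).
Denominator 1 − (1+r)^(−36) = 0.433618666.
P = 14.7229 / 0.433618666 ≈ 33.95.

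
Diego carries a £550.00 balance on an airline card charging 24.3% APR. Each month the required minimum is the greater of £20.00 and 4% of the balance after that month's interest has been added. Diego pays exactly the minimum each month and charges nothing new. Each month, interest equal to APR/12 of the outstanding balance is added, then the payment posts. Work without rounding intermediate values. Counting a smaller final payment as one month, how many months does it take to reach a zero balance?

Monthly rate r = 24.3%/12 = 2.025% = 0.02025.
While 4% of the post-interest balance exceeds £20.00, each month B ← (B·(1+r))·(1 − 0.04), i.e. B shrinks by the factor (1+r)·0.96 = 0.97944.
This holds for months 1–6. Entering month 7 the balance is £485.55; 4% of the post-interest balance is now below £20.00, so the flat £20.00 minimum applies from here.
From month 7 a fixed £20.00 at rate r clears £485.55 in 34 more payments. Total: 6 + 34 = 40 months.

40 months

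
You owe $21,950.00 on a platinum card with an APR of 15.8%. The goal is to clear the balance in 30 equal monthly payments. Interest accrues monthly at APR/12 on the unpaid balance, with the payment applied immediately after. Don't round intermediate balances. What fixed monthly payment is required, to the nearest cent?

$890.40

Monthly rate r = 15.8%/12 = 1.31667% = 0.0131667.
Level-payment amortization: P = B₀·r / (1 − (1+r)^(−n)) = 21950.00·0.0131667 / (1 − 1.01317^(−30)).
Denominator 1 − (1+r)^(−30) = 0.324581099.
P = 289.008 / 0.324581099 ≈ 890.40.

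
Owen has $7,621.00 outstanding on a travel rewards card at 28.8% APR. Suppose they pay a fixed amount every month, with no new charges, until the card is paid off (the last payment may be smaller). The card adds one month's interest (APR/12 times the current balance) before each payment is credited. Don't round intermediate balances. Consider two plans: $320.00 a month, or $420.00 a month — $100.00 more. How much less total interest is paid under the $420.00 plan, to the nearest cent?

Monthly rate r = 28.8%/12 = 2.4% = 0.024.
At $320.00/mo: n = ⌈−ln(1 − rB₀/P)/ln(1+r)⌉ = 36 payments (last $237.68); total interest = total paid − $7,621.00 = $3,816.68.
At $420.00/mo: 25 payments (last $46.41); total interest $2,505.41.
Interest saved = $3,816.68 − $2,505.41 = $1,311.27.

$1,311.27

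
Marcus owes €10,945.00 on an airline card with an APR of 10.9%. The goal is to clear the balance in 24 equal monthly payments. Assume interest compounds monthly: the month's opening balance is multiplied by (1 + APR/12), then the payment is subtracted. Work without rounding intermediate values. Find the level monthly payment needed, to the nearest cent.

€509.61

Monthly rate r = 10.9%/12 = 0.908333% = 0.00908333.
Level-payment amortization: P = B₀·r / (1 − (1+r)^(−n)) = 10945.00·0.00908333 / (1 − 1.00908^(−24)).
Denominator 1 − (1+r)^(−24) = 0.195082806.
P = 99.4171 / 0.195082806 ≈ 509.61.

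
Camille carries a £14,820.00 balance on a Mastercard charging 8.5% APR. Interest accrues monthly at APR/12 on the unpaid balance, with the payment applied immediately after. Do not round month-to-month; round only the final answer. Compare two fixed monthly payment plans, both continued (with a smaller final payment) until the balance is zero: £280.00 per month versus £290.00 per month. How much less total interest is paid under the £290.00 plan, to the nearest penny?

£175.40

Monthly rate r = 8.5%/12 = 0.708333% = 0.00708333.
At £280.00/mo: n = ⌈−ln(1 − rB₀/P)/ln(1+r)⌉ = 67 payments (last £159.27); total interest = total paid − £14,820.00 = £3,819.27.
At £290.00/mo: 64 payments (last £193.87); total interest £3,643.87.
Interest saved = £3,819.27 − £3,643.87 = £175.40.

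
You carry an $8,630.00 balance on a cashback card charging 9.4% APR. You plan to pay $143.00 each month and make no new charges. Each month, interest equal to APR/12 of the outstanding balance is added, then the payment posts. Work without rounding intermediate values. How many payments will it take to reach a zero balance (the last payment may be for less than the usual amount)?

83 payments

Monthly rate r = 9.4%/12 = 0.783333% = 0.00783333.
Recurrence: B ← B·(1+r) − $143.00.
Month 1: interest $67.60; balance after payment $8,554.60.
Month 2: interest $67.01; balance after payment $8,478.61.
Closed form: n = −ln(1 − rB₀/P)/ln(1+r) = −ln(0.52726)/ln(1.00783) ≈ 82.029, so the balance reaches zero during payment 83.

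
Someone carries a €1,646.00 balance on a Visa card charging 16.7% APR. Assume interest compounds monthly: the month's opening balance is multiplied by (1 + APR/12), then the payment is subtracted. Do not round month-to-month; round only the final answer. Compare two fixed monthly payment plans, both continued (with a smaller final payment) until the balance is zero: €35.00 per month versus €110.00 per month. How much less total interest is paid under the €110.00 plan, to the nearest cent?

Monthly rate r = 16.7%/12 = 1.39167% = 0.0139167.
At €35.00/mo: n = ⌈−ln(1 − rB₀/P)/ln(1+r)⌉ = 77 payments (last €31.26); total interest = total paid − €1,646.00 = €1,045.26.
At €110.00/mo: 17 payments (last €98.53); total interest €212.53.
Interest saved = €1,045.26 − €212.53 = €832.73.

€832.73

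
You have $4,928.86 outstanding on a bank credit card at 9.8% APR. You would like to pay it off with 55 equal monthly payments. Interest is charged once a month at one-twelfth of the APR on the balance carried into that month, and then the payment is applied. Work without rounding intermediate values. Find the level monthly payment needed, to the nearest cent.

$111.60

Monthly rate r = 9.8%/12 = 0.816667% = 0.00816667.
Level-payment amortization: P = B₀·r / (1 − (1+r)^(−n)) = 4928.86·0.00816667 / (1 − 1.00817^(−55)).
Denominator 1 − (1+r)^(−55) = 0.360675094.
P = 40.2524 / 0.360675094 ≈ 111.60.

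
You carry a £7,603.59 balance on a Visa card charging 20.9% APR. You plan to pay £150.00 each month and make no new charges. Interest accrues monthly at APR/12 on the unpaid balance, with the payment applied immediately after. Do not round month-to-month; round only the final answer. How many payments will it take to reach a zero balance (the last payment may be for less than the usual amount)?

Monthly rate r = 20.9%/12 = 1.74167% = 0.0174167.
Recurrence: B ← B·(1+r) − £150.00.
Month 1: interest £132.43; balance after payment £7,586.02.
Month 2: interest £132.12; balance after payment £7,568.14.
Closed form: n = −ln(1 − rB₀/P)/ln(1+r) = −ln(0.11714)/ln(1.01742) ≈ 124.192, so the balance reaches zero during payment 125.

125 payments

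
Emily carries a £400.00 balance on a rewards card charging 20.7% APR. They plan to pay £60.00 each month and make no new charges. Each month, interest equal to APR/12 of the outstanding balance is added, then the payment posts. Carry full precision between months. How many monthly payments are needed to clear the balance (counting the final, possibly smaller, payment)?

Monthly rate r = 20.7%/12 = 1.725% = 0.01725.
Recurrence: B ← B·(1+r) − £60.00.
Month 1: interest £6.90; balance after payment £346.90.
Month 2: interest £5.98; balance after payment £292.88.
Closed form: n = −ln(1 − rB₀/P)/ln(1+r) = −ln(0.885)/ln(1.01725) ≈ 7.143, so the balance reaches zero during payment 8.

8 payments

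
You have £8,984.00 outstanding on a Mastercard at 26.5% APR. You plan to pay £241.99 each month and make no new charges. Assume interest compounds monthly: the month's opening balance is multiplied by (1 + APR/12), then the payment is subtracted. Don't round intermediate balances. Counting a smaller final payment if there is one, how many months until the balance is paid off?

Monthly rate r = 26.5%/12 = 2.20833% = 0.0220833.
Recurrence: B ← B·(1+r) − £241.99.
Month 1: interest £198.40; balance after payment £8,940.41.
Month 2: interest £197.43; balance after payment £8,895.85.
Closed form: n = −ln(1 − rB₀/P)/ln(1+r) = −ln(0.18015)/ln(1.02208) ≈ 78.469, so the balance reaches zero during payment 79.

79 payments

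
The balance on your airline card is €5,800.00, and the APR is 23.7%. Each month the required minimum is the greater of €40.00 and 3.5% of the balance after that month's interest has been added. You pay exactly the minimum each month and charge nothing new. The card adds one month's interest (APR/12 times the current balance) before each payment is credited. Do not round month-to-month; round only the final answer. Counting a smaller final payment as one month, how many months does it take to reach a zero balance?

144 months

Monthly rate r = 23.7%/12 = 1.975% = 0.01975.
While 3.5% of the post-interest balance exceeds €40.00, each month B ← (B·(1+r))·(1 − 0.035), i.e. B shrinks by the factor (1+r)·0.965 = 0.98406.
This holds for months 1–103. Entering month 104 the balance is €1,108.14; 3.5% of the post-interest balance is now below €40.00, so the flat €40.00 minimum applies from here.
From month 104 a fixed €40.00 at rate r clears €1,108.14 in 41 more payments. Total: 103 + 41 = 144 months.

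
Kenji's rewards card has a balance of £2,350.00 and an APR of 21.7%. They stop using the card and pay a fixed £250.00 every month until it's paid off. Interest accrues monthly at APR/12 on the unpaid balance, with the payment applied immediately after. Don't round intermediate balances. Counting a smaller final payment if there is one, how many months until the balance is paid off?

Monthly rate r = 21.7%/12 = 1.80833% = 0.0180833.
Recurrence: B ← B·(1+r) − £250.00.
Month 1: interest £42.50; balance after payment £2,142.50.
Month 2: interest £38.74; balance after payment £1,931.24.
Closed form: n = −ln(1 − rB₀/P)/ln(1+r) = −ln(0.83002)/ln(1.01808) ≈ 10.396, so the balance reaches zero during payment 11.

11 payments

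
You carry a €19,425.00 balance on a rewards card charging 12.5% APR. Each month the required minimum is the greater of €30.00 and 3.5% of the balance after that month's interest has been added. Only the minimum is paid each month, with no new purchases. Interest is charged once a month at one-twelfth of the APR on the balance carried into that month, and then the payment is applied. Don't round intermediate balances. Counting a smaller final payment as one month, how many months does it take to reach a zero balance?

158 months

Monthly rate r = 12.5%/12 = 1.04167% = 0.0104167.
While 3.5% of the post-interest balance exceeds €30.00, each month B ← (B·(1+r))·(1 − 0.035), i.e. B shrinks by the factor (1+r)·0.965 = 0.97505.
This holds for months 1–124. Entering month 125 the balance is €846.86; 3.5% of the post-interest balance is now below €30.00, so the flat €30.00 minimum applies from here.
From month 125 a fixed €30.00 at rate r clears €846.86 in 34 more payments. Total: 124 + 34 = 158 months.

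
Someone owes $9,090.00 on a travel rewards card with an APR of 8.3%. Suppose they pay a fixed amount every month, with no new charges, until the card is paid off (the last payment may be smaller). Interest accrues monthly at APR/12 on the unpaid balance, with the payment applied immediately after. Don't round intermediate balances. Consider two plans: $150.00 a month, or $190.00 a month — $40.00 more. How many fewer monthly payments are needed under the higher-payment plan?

20 fewer payments

Monthly rate r = 8.3%/12 = 0.691667% = 0.00691667.
At $150.00/mo: n = ⌈−ln(1 − rB₀/P)/ln(1+r)⌉ = 79 payments (last $122.38); total interest = total paid − $9,090.00 = $2,732.38.
At $190.00/mo: 59 payments (last $56.59); total interest $1,986.59.
Payments saved = 79 − 59 = 20.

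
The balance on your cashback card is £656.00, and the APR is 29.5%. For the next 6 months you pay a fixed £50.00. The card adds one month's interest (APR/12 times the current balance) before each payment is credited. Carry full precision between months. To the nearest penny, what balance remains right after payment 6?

Monthly rate r = 29.5%/12 = 2.45833% = 0.0245833.
Each month: B ← B·(1+r) − £50.00.
Month 1: interest £16.13; balance after payment £622.13.
Month 2: interest £15.29; balance after payment £587.42.
Month 3: interest £14.44; balance after payment £551.86.
Month 4: interest £13.57; balance after payment £515.43.
Month 5: interest £12.67; balance after payment £478.10.
Month 6: interest £11.75; balance after payment £439.85.

£439.85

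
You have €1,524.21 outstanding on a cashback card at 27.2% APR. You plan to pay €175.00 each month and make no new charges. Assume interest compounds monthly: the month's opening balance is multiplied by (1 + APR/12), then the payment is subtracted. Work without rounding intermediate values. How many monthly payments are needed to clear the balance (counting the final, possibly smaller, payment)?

10 months

Monthly rate r = 27.2%/12 = 2.26667% = 0.0226667.
Recurrence: B ← B·(1+r) − €175.00.
Month 1: interest €34.55; balance after payment €1,383.76.
Month 2: interest €31.37; balance after payment €1,240.12.
Closed form: n = −ln(1 − rB₀/P)/ln(1+r) = −ln(0.80258)/ln(1.02267) ≈ 9.812, so the balance reaches zero during payment 10.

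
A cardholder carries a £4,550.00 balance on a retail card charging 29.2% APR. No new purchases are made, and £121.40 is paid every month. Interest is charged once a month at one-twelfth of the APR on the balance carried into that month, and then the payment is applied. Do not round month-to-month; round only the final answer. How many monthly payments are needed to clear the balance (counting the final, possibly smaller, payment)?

Monthly rate r = 29.2%/12 = 2.43333% = 0.0243333.
Recurrence: B ← B·(1+r) − £121.40.
Month 1: interest £110.72; balance after payment £4,539.32.
Month 2: interest £110.46; balance after payment £4,528.37.
Closed form: n = −ln(1 − rB₀/P)/ln(1+r) = −ln(0.088001)/ln(1.02433) ≈ 101.090, so the balance reaches zero during payment 102.

102 months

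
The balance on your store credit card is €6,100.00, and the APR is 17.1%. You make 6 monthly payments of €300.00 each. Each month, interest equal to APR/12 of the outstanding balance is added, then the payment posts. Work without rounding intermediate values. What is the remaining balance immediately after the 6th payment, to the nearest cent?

€4,775.13

Monthly rate r = 17.1%/12 = 1.425% = 0.01425.
Each month: B ← B·(1+r) − €300.00.
Month 1: interest €86.92; balance after payment €5,886.93.
Month 2: interest €83.89; balance after payment €5,670.81.
Month 3: interest €80.81; balance after payment €5,451.62.
Month 4: interest €77.69; balance after payment €5,229.31.
Month 5: interest €74.52; balance after payment €5,003.83.
Month 6: interest €71.30; balance after payment €4,775.13.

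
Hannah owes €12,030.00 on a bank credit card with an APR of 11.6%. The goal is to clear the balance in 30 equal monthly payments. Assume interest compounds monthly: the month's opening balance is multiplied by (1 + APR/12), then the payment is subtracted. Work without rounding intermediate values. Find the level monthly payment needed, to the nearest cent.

€463.87

Monthly rate r = 11.6%/12 = 0.966667% = 0.00966667.
Level-payment amortization: P = B₀·r / (1 − (1+r)^(−n)) = 12030.00·0.00966667 / (1 − 1.00967^(−30)).
Denominator 1 − (1+r)^(−30) = 0.250693601.
P = 116.29 / 0.250693601 ≈ 463.87.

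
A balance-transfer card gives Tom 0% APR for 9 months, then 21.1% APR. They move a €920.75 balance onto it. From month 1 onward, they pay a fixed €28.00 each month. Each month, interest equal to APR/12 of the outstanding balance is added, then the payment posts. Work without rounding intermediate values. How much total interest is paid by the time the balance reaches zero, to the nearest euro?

Promo months 1–9 at r₀ = 0%/12 = 0; months 10+ at r₁ = 21.1%/12 = 0.0175833.
After month 9 (no interest yet): B = €920.75 − 9·€28.00 = €668.75.
Then at r₁ with €28.00/mo: n₂ = −ln(1 − r₁·B/P)/ln(1+r₁) ≈ 31.25 → 32 more payments.
Total paid = 40·€28.00 + €6.97 = €1,126.97; interest = €1,126.97 − €920.75 = €206.22.

€206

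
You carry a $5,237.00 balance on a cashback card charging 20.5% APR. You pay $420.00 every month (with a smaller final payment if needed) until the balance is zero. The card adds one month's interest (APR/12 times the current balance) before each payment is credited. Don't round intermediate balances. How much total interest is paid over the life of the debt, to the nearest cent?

Monthly rate r = 20.5%/12 = 1.70833% = 0.0170833.
Payoff takes n = ⌈−ln(1 − rB₀/P)/ln(1+r)⌉ = ⌈14.141⌉ = 15 payments; the last is $59.86.
Total paid = 14·$420.00 + $59.86 = $5,939.86.
Total interest = total paid − principal = $5,939.86 − $5,237.00 = $702.86.

$702.86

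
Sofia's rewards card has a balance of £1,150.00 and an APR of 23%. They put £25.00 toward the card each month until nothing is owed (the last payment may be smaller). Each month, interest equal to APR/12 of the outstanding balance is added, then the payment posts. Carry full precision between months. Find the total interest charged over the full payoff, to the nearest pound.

£1,660

Monthly rate r = 23%/12 = 1.91667% = 0.0191667.
Payoff takes n = ⌈−ln(1 − rB₀/P)/ln(1+r)⌉ = ⌈112.416⌉ = 113 payments; the last is £10.46.
Total paid = 112·£25.00 + £10.46 = £2,810.46.
Total interest = total paid − principal = £2,810.46 − £1,150.00 = £1,660.46.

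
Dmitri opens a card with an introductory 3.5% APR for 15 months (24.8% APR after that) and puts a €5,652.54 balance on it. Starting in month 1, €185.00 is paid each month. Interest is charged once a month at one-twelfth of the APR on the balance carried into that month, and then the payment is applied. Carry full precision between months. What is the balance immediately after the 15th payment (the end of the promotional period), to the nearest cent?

Promo months 1–15 at r₀ = 3.5%/12 = 0.00291667; months 16+ at r₁ = 24.8%/12 = 0.0206667.
After month 15: iterate B ← B·(1+r₀) − €185.00 for 15 months → €3,072.57.

€3,072.57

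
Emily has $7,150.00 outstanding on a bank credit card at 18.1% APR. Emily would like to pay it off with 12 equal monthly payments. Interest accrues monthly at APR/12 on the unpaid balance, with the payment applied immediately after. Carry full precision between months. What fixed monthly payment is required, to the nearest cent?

Monthly rate r = 18.1%/12 = 1.50833% = 0.0150833.
Level-payment amortization: P = B₀·r / (1 − (1+r)^(−n)) = 7150.00·0.0150833 / (1 − 1.01508^(−12)).
Denominator 1 − (1+r)^(−12) = 0.164436166.
P = 107.846 / 0.164436166 ≈ 655.85.

$655.85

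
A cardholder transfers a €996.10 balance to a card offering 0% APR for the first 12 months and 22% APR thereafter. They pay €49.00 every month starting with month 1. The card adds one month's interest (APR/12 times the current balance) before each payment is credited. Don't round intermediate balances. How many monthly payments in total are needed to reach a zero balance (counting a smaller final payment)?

22 payments

Promo months 1–12 at r₀ = 0%/12 = 0; months 13+ at r₁ = 22%/12 = 0.0183333.
After month 12 (no interest yet): B = €996.10 − 12·€49.00 = €408.10.
Then at r₁ with €49.00/mo: n₂ = −ln(1 − r₁·B/P)/ln(1+r₁) ≈ 9.12 → 10 more payments.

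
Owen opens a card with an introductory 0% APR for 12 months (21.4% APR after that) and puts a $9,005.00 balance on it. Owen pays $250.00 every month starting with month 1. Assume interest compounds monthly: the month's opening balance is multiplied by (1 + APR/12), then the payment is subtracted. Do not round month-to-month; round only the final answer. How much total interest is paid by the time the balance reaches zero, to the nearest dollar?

$1,905

Promo months 1–12 at r₀ = 0%/12 = 0; months 13+ at r₁ = 21.4%/12 = 0.0178333.
After month 12 (no interest yet): B = $9,005.00 − 12·$250.00 = $6,005.00.
Then at r₁ with $250.00/mo: n₂ = −ln(1 − r₁·B/P)/ln(1+r₁) ≈ 31.64 → 32 more payments.
Total paid = 43·$250.00 + $160.02 = $10,910.02; interest = $10,910.02 − $9,005.00 = $1,905.02.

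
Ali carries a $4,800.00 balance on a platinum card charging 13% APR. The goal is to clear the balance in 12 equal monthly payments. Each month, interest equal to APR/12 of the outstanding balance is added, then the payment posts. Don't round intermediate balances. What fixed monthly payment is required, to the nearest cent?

Monthly rate r = 13%/12 = 1.08333% = 0.0108333.
Level-payment amortization: P = B₀·r / (1 − (1+r)^(−n)) = 4800.00·0.0108333 / (1 − 1.01083^(−12)).
Denominator 1 − (1+r)^(−12) = 0.121290459.
P = 52 / 0.121290459 ≈ 428.72.

$428.72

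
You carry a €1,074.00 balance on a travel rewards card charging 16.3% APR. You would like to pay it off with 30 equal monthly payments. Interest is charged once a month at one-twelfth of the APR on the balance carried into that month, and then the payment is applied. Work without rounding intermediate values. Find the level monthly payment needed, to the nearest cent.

€43.83

Monthly rate r = 16.3%/12 = 1.35833% = 0.0135833.
Level-payment amortization: P = B₀·r / (1 − (1+r)^(−n)) = 1074.00·0.0135833 / (1 − 1.01358^(−30)).
Denominator 1 − (1+r)^(−30) = 0.332861231.
P = 14.5885 / 0.332861231 ≈ 43.83.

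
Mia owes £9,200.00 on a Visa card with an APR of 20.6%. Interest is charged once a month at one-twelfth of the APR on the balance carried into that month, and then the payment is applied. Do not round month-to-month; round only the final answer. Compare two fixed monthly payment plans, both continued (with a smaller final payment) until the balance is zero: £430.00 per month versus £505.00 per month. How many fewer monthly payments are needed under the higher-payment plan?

Monthly rate r = 20.6%/12 = 1.71667% = 0.0171667.
At £430.00/mo: n = ⌈−ln(1 − rB₀/P)/ln(1+r)⌉ = 27 payments (last £384.16); total interest = total paid − £9,200.00 = £2,364.16.
At £505.00/mo: 23 payments (last £17.35); total interest £1,927.35.
Payments saved = 27 − 23 = 4.

4 fewer payments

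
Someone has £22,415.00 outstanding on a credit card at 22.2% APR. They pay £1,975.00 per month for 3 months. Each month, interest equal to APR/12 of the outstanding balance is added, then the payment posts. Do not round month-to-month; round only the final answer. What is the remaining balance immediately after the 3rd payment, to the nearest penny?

£17,646.90

Monthly rate r = 22.2%/12 = 1.85% = 0.0185.
Each month: B ← B·(1+r) − £1,975.00.
Month 1: interest £414.68; balance after payment £20,854.68.
Month 2: interest £385.81; balance after payment £19,265.49.
Month 3: interest £356.41; balance after payment £17,646.90.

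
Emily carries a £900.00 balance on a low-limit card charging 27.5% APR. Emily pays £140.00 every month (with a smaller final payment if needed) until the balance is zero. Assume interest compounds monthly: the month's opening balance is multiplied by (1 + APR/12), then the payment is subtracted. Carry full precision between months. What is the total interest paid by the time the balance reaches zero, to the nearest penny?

Monthly rate r = 27.5%/12 = 2.29167% = 0.0229167.
Payoff takes n = ⌈−ln(1 − rB₀/P)/ln(1+r)⌉ = ⌈7.034⌉ = 8 payments; the last is £4.79.
Total paid = 7·£140.00 + £4.79 = £984.79.
Total interest = total paid − principal = £984.79 − £900.00 = £84.79.

£84.79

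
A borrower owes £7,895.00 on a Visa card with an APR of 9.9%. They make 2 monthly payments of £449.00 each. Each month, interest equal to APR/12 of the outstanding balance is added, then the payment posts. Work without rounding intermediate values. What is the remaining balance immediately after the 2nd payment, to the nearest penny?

£7,124.10

Monthly rate r = 9.9%/12 = 0.825% = 0.00825.
Each month: B ← B·(1+r) − £449.00.
Month 1: interest £65.13; balance after payment £7,511.13.
Month 2: interest £61.97; balance after payment £7,124.10.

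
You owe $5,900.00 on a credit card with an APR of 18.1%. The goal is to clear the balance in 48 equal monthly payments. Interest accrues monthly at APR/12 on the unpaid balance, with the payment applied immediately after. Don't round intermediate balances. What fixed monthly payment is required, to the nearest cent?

$173.62

Monthly rate r = 18.1%/12 = 1.50833% = 0.0150833.
Level-payment amortization: P = B₀·r / (1 − (1+r)^(−n)) = 5900.00·0.0150833 / (1 − 1.01508^(−48)).
Denominator 1 − (1+r)^(−48) = 0.51256295.
P = 88.9917 / 0.51256295 ≈ 173.62.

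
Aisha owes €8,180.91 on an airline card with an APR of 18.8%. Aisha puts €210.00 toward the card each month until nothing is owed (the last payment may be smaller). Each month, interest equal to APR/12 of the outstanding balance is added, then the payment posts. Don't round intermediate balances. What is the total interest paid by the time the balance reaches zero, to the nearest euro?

Monthly rate r = 18.8%/12 = 1.56667% = 0.0156667.
Payoff takes n = ⌈−ln(1 − rB₀/P)/ln(1+r)⌉ = ⌈60.625⌉ = 61 payments; the last is €131.71.
Total paid = 60·€210.00 + €131.71 = €12,731.71.
Total interest = total paid − principal = €12,731.71 − €8,180.91 = €4,550.80.

€4,551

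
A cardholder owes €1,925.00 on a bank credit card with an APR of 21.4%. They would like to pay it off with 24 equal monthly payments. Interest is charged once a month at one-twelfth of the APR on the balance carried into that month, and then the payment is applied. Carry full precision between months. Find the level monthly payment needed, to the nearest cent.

Monthly rate r = 21.4%/12 = 1.78333% = 0.0178333.
Level-payment amortization: P = B₀·r / (1 − (1+r)^(−n)) = 1925.00·0.0178333 / (1 − 1.01783^(−24)).
Denominator 1 − (1+r)^(−24) = 0.345725598.
P = 34.3292 / 0.345725598 ≈ 99.30.

€99.30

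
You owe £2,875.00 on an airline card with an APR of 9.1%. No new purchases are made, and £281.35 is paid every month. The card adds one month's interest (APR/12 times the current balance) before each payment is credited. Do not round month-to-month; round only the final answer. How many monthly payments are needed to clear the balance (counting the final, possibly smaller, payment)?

Monthly rate r = 9.1%/12 = 0.758333% = 0.00758333.
Recurrence: B ← B·(1+r) − £281.35.
Month 1: interest £21.80; balance after payment £2,615.45.
Month 2: interest £19.83; balance after payment £2,353.94.
Closed form: n = −ln(1 − rB₀/P)/ln(1+r) = −ln(0.92251)/ln(1.00758) ≈ 10.677, so the balance reaches zero during payment 11.

11 payments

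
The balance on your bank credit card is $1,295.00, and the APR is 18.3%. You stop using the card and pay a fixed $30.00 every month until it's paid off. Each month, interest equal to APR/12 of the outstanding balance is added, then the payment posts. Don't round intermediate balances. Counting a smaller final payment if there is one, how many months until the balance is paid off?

71 months

Monthly rate r = 18.3%/12 = 1.525% = 0.01525.
Recurrence: B ← B·(1+r) − $30.00.
Month 1: interest $19.75; balance after payment $1,284.75.
Month 2: interest $19.59; balance after payment $1,274.34.
Closed form: n = −ln(1 − rB₀/P)/ln(1+r) = −ln(0.34171)/ln(1.01525) ≈ 70.949, so the balance reaches zero during payment 71.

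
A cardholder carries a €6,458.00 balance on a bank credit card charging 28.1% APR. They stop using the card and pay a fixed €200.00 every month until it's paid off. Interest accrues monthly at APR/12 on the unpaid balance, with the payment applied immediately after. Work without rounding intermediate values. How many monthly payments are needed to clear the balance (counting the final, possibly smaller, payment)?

Monthly rate r = 28.1%/12 = 2.34167% = 0.0234167.
Recurrence: B ← B·(1+r) − €200.00.
Month 1: interest €151.22; balance after payment €6,409.22.
Month 2: interest €150.08; balance after payment €6,359.31.
Closed form: n = −ln(1 − rB₀/P)/ln(1+r) = −ln(0.24388)/ln(1.02342) ≈ 60.963, so the balance reaches zero during payment 61.

61 payments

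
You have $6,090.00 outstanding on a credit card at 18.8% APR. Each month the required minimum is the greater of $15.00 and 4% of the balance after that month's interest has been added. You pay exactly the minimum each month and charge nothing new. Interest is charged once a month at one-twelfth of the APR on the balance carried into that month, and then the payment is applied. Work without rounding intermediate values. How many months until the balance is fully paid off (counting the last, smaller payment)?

Monthly rate r = 18.8%/12 = 1.56667% = 0.0156667.
While 4% of the post-interest balance exceeds $15.00, each month B ← (B·(1+r))·(1 − 0.04), i.e. B shrinks by the factor (1+r)·0.96 = 0.97504.
This holds for months 1–111. Entering month 112 the balance is $368.22; 4% of the post-interest balance is now below $15.00, so the flat $15.00 minimum applies from here.
From month 112 a fixed $15.00 at rate r clears $368.22 in 32 more payments. Total: 111 + 32 = 143 months.

143 months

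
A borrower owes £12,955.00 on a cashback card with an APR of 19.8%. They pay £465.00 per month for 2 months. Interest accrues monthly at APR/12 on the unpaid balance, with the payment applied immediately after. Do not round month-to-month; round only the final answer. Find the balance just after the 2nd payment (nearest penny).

£12,448.37

Monthly rate r = 19.8%/12 = 1.65% = 0.0165.
Each month: B ← B·(1+r) − £465.00.
Month 1: interest £213.76; balance after payment £12,703.76.
Month 2: interest £209.61; balance after payment £12,448.37.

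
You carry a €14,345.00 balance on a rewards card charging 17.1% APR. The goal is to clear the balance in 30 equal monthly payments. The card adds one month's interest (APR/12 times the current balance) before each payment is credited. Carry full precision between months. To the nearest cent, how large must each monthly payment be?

€590.98

Monthly rate r = 17.1%/12 = 1.425% = 0.01425.
Level-payment amortization: P = B₀·r / (1 − (1+r)^(−n)) = 14345.00·0.01425 / (1 − 1.01425^(−30)).
Denominator 1 − (1+r)^(−30) = 0.345891928.
P = 204.416 / 0.345891928 ≈ 590.98.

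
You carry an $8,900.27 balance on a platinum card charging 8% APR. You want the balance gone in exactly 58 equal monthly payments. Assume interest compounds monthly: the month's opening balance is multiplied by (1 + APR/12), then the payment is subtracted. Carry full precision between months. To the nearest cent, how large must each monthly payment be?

Monthly rate r = 8%/12 = 0.666667% = 0.00666667.
Level-payment amortization: P = B₀·r / (1 − (1+r)^(−n)) = 8900.27·0.00666667 / (1 − 1.00667^(−58)).
Denominator 1 − (1+r)^(−58) = 0.319810251.
P = 59.3351 / 0.319810251 ≈ 185.53.

$185.53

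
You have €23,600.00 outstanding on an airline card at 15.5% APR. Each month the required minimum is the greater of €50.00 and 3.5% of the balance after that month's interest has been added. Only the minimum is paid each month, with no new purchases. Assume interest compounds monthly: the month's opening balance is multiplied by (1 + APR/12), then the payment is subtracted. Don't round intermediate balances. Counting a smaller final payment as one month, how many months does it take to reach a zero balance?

Monthly rate r = 15.5%/12 = 1.29167% = 0.0129167.
While 3.5% of the post-interest balance exceeds €50.00, each month B ← (B·(1+r))·(1 − 0.035), i.e. B shrinks by the factor (1+r)·0.965 = 0.97746.
This holds for months 1–124. Entering month 125 the balance is €1,397.78; 3.5% of the post-interest balance is now below €50.00, so the flat €50.00 minimum applies from here.
From month 125 a fixed €50.00 at rate r clears €1,397.78 in 35 more payments. Total: 124 + 35 = 159 months.

159 months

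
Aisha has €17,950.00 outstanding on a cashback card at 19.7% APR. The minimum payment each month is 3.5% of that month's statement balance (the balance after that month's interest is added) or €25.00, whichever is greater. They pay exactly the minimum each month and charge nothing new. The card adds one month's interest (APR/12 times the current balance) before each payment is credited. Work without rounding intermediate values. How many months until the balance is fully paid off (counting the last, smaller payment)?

Monthly rate r = 19.7%/12 = 1.64167% = 0.0164167.
While 3.5% of the post-interest balance exceeds €25.00, each month B ← (B·(1+r))·(1 − 0.035), i.e. B shrinks by the factor (1+r)·0.965 = 0.98084.
This holds for months 1–168. Entering month 169 the balance is €696.16; 3.5% of the post-interest balance is now below €25.00, so the flat €25.00 minimum applies from here.
From month 169 a fixed €25.00 at rate r clears €696.16 in 38 more payments. Total: 168 + 38 = 206 months.

206 months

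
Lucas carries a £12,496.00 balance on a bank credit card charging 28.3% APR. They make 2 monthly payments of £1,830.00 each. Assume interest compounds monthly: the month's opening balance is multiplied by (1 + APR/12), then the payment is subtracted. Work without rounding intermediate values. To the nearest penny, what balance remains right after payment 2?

£9,389.19

Monthly rate r = 28.3%/12 = 2.35833% = 0.0235833.
Each month: B ← B·(1+r) − £1,830.00.
Month 1: interest £294.70; balance after payment £10,960.70.
Month 2: interest £258.49; balance after payment £9,389.19.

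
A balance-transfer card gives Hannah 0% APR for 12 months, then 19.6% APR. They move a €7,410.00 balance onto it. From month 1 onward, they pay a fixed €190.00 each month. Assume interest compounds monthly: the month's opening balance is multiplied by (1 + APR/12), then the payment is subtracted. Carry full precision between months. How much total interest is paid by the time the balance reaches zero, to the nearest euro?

Promo months 1–12 at r₀ = 0%/12 = 0; months 13+ at r₁ = 19.6%/12 = 0.0163333.
After month 12 (no interest yet): B = €7,410.00 − 12·€190.00 = €5,130.00.
Then at r₁ with €190.00/mo: n₂ = −ln(1 − r₁·B/P)/ln(1+r₁) ≈ 35.90 → 36 more payments.
Total paid = 47·€190.00 + €170.86 = €9,100.86; interest = €9,100.86 − €7,410.00 = €1,690.86.

€1,691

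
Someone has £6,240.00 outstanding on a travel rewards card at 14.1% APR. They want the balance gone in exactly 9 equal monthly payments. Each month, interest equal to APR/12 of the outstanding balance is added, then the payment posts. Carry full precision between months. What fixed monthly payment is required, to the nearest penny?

£734.70

Monthly rate r = 14.1%/12 = 1.175% = 0.01175.
Level-payment amortization: P = B₀·r / (1 − (1+r)^(−n)) = 6240.00·0.01175 / (1 − 1.01175^(−9)).
Denominator 1 − (1+r)^(−9) = 0.0997957014.
P = 73.32 / 0.0997957014 ≈ 734.70.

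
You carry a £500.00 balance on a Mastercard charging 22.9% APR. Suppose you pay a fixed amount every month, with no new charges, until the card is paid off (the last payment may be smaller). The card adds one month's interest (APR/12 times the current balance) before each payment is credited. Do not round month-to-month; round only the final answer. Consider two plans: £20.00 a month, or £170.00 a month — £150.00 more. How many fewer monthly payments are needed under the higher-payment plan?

31 fewer payments

Monthly rate r = 22.9%/12 = 1.90833% = 0.0190833.
At £20.00/mo: n = ⌈−ln(1 − rB₀/P)/ln(1+r)⌉ = 35 payments (last £5.98); total interest = total paid − £500.00 = £185.98.
At £170.00/mo: 4 payments (last £9.56); total interest £19.56.
Payments saved = 35 − 4 = 31.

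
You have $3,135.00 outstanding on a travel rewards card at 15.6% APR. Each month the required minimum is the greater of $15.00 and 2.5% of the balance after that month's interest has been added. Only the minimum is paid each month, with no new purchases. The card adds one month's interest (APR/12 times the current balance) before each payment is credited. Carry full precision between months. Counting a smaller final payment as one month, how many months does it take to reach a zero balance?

Monthly rate r = 15.6%/12 = 1.3% = 0.013.
While 2.5% of the post-interest balance exceeds $15.00, each month B ← (B·(1+r))·(1 − 0.025), i.e. B shrinks by the factor (1+r)·0.975 = 0.98767.
This holds for months 1–135. Entering month 136 the balance is $587.67; 2.5% of the post-interest balance is now below $15.00, so the flat $15.00 minimum applies from here.
From month 136 a fixed $15.00 at rate r clears $587.67 in 56 more payments. Total: 135 + 56 = 191 months.

191 months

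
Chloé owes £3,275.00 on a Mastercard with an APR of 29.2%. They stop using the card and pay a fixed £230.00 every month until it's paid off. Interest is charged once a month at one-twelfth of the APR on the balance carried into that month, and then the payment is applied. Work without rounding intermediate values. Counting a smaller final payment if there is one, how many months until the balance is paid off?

Monthly rate r = 29.2%/12 = 2.43333% = 0.0243333.
Recurrence: B ← B·(1+r) − £230.00.
Month 1: interest £79.69; balance after payment £3,124.69.
Month 2: interest £76.03; balance after payment £2,970.73.
Closed form: n = −ln(1 − rB₀/P)/ln(1+r) = −ln(0.65351)/ln(1.02433) ≈ 17.694, so the balance reaches zero during payment 18.

18 payments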